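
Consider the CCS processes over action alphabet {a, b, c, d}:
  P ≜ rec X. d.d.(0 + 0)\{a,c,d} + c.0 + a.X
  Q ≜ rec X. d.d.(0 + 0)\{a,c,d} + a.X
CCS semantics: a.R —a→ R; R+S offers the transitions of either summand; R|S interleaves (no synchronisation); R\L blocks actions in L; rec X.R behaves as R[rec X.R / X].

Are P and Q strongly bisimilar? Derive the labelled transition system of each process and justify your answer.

LTS(P): 4 reachable states
  m0 = rec X. d.d.(0 + 0)\{a,c,d} + c.0 + a.X ⊢ =a=> m0, =c=> m1, =d=> m2
  m1 = 0 ⊢ ·
  m2 = d.(0 + 0)\{a,c,d} ⊢ =d=> m3
  m3 = (0 + 0)\{a,c,d} ⊢ ·
LTS(Q): 3 reachable states
  n0 = rec X. d.d.(0 + 0)\{a,c,d} + a.X ⊢ =a=> n0, =d=> n1
  n1 = d.(0 + 0)\{a,c,d} ⊢ =d=> n2
  n2 = (0 + 0)\{a,c,d} ⊢ ·
Coarsest stable partition (strong bisimilarity classes):
  B0 = {m0}
  B1 = {m2, n1}
  B2 = {m1, m3, n2}
  B3 = {n0}
m0 ∈ B0, n0 ∈ B3 → different blocks

P ≁ Q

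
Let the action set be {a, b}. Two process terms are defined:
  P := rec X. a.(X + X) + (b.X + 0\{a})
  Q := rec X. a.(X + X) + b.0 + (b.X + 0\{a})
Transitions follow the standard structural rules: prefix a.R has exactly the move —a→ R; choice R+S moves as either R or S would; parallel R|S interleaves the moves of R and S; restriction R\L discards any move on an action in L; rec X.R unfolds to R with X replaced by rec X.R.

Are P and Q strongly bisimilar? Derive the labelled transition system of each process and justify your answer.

P ≁ Q

Reachable graph of P (2 states):
  m0 = rec X. a.(X + X) + (b.X + 0\{a}) has moves ··a··> m1, ··b··> m0
  m1 = (rec X. a.(X + X) + (b.X + 0\{a})) + (rec X. a.(X + X) + (b.X + 0\{a})) has moves ··a··> m1, ··b··> m0
Reachable graph of Q (3 states):
  n0 = rec X. a.(X + X) + b.0 + (b.X + 0\{a}) has moves ··a··> n1, ··b··> n0, ··b··> n2
  n1 = (rec X. a.(X + X) + b.0 + (b.X + 0\{a})) + (rec X. a.(X + X) + b.0 + (b.X + 0\{a})) has moves ··a··> n1, ··b··> n0, ··b··> n2
  n2 = 0 has moves (no moves)
Coarsest stable partition (strong bisimilarity classes):
  B0 = {m0, m1}
  B1 = {n0, n1}
  B2 = {n2}
m0 ∈ B0, n0 ∈ B1 → different blocks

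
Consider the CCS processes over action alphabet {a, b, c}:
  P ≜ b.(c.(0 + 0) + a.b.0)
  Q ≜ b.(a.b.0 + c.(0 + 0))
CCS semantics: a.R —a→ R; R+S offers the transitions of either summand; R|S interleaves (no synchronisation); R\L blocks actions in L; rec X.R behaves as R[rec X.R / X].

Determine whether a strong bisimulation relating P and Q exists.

YES

LTS(P): 5 reachable states
  p0 = b.(c.(0 + 0) + a.b.0) has moves -b-> p1
  p1 = c.(0 + 0) + a.b.0 has moves -a-> p2, -c-> p3
  p2 = b.0 has moves -b-> p4
  p3 = 0 + 0 has moves (no moves)
  p4 = 0 has moves (no moves)
LTS(Q): 5 reachable states
  q0 = b.(a.b.0 + c.(0 + 0)) has moves -b-> q1
  q1 = a.b.0 + c.(0 + 0) has moves -a-> q2, -c-> q3
  q2 = b.0 has moves -b-> q4
  q3 = 0 + 0 has moves (no moves)
  q4 = 0 has moves (no moves)
Partition-refinement fixed point:
  B0 = {p0, q0}
  B1 = {p1, q1}
  B2 = {p2, q2}
  B3 = {p3, p4, q3, q4}
p0 ∈ B0, q0 ∈ B0 → same block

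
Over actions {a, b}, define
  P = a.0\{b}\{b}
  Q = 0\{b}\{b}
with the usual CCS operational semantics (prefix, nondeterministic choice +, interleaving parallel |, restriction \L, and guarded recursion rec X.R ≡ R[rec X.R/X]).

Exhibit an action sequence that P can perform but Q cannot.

a

P's transition system — 2 states:
  p0 = a.0\{b}\{b} has moves —a→ p1
  p1 = 0\{b}\{b} has moves (no moves)
Q's transition system — 1 states:
  q0 = 0\{b}\{b} has moves (no moves)
Executing a from P (initial set {p0}):
  step 1 (a): {p1}
  ✓ P
Executing a from Q (initial set {q0}):
  step 1 (a): no successor for Q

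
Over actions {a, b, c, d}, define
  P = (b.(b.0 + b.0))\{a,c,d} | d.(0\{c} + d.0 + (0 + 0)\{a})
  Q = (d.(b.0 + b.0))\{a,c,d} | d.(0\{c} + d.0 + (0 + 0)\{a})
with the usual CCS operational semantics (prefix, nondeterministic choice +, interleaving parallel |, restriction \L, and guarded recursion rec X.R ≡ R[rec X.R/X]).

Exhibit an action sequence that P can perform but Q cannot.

Reachable graph of P (9 states):
  m0 = (b.(b.0 + b.0))\{a,c,d} | d.(0\{c} + d.0 + (0 + 0)\{a}) :: --b--▸ m1, --d--▸ m2
  m1 = (b.0 + b.0)\{a,c,d} | d.(0\{c} + d.0 + (0 + 0)\{a}) :: --b--▸ m3, --d--▸ m4
  m2 = (b.(b.0 + b.0))\{a,c,d} | (0\{c} + d.0 + (0 + 0)\{a}) :: --b--▸ m4, --d--▸ m5
  m3 = 0\{a,c,d} | d.(0\{c} + d.0 + (0 + 0)\{a}) :: --d--▸ m6
  m4 = (b.0 + b.0)\{a,c,d} | (0\{c} + d.0 + (0 + 0)\{a}) :: --b--▸ m6, --d--▸ m7
  m5 = (b.(b.0 + b.0))\{a,c,d} | 0 :: --b--▸ m7
  m6 = 0\{a,c,d} | (0\{c} + d.0 + (0 + 0)\{a}) :: --d--▸ m8
  m7 = (b.0 + b.0)\{a,c,d} | 0 :: --b--▸ m8
  m8 = 0\{a,c,d} | 0 :: deadlocked
Reachable graph of Q (3 states):
  n0 = (d.(b.0 + b.0))\{a,c,d} | d.(0\{c} + d.0 + (0 + 0)\{a}) :: --d--▸ n1
  n1 = (d.(b.0 + b.0))\{a,c,d} | (0\{c} + d.0 + (0 + 0)\{a}) :: --d--▸ n2
  n2 = (d.(b.0 + b.0))\{a,c,d} | 0 :: deadlocked
Run σ = ⟨b⟩ on P: start {m0}
  [1] b ⇒ {m1}
  — P admits the full trace.
Run σ = ⟨b⟩ on Q: start {n0}
  [1] b ⇒ ∅  — Q cannot continue

b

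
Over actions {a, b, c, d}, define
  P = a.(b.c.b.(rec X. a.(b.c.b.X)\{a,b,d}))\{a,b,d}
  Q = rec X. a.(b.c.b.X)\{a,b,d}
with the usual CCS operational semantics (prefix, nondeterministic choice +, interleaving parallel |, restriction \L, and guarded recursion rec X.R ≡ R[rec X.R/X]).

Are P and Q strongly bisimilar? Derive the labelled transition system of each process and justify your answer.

LTS(P): 2 reachable states
  u0 = a.(b.c.b.(rec X. a.(b.c.b.X)\{a,b,d}))\{a,b,d} ⊢ ··a··> u1
  u1 = (b.c.b.(rec X. a.(b.c.b.X)\{a,b,d}))\{a,b,d} ⊢ deadlocked
LTS(Q): 2 reachable states
  v0 = rec X. a.(b.c.b.X)\{a,b,d} ⊢ ··a··> v1
  v1 = (b.c.b.(rec X. a.(b.c.b.X)\{a,b,d}))\{a,b,d} ⊢ deadlocked
Coarsest stable partition (strong bisimilarity classes):
  B0 = {u0, v0}
  B1 = {u1, v1}
u0 ∈ B0, v0 ∈ B0 → same block

bisimilar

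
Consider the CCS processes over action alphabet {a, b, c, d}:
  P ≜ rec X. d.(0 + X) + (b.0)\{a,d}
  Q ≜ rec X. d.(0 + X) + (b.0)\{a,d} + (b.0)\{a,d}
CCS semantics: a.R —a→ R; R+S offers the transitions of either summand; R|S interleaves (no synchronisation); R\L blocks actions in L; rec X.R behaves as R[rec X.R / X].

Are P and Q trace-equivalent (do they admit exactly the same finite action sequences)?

traces(P) = traces(Q)

Reachable graph of P (3 states):
  p0 = rec X. d.(0 + X) + (b.0)\{a,d} ⊢ =b=> p1, =d=> p2
  p1 = 0\{a,d} ⊢ stopped
  p2 = 0 + (rec X. d.(0 + X) + (b.0)\{a,d}) ⊢ =b=> p1, =d=> p2
Reachable graph of Q (3 states):
  q0 = rec X. d.(0 + X) + (b.0)\{a,d} + (b.0)\{a,d} ⊢ =b=> q1, =d=> q2
  q1 = 0\{a,d} ⊢ stopped
  q2 = 0 + (rec X. d.(0 + X) + (b.0)\{a,d} + (b.0)\{a,d}) ⊢ =b=> q1, =d=> q2
Coarsest stable partition (strong bisimilarity classes):
  B0 = {p0, p2, q0, q2}
  B1 = {p1, q1}
p0 ∈ B0, q0 ∈ B0 → same block
Bisimilar ⇒ trace-equivalent.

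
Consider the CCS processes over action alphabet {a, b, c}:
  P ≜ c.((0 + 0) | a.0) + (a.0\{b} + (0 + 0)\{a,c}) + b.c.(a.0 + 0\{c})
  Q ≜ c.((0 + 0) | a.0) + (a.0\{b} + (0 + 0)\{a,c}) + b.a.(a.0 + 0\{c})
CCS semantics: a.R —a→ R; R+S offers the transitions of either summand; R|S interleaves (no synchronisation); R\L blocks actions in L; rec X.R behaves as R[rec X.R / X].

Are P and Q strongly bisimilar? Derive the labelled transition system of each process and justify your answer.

Reachable graph of P (7 states):
  s0 = c.((0 + 0) | a.0) + (a.0\{b} + (0 + 0)\{a,c}) + b.c.(a.0 + 0\{c}) | --a--▸ s1, --b--▸ s2, --c--▸ s3
  s1 = 0\{b} | deadlocked
  s2 = c.(a.0 + 0\{c}) | --c--▸ s4
  s3 = (0 + 0) | a.0 | --a--▸ s5
  s4 = a.0 + 0\{c} | --a--▸ s6
  s5 = (0 + 0) | 0 | deadlocked
  s6 = 0 | deadlocked
Reachable graph of Q (7 states):
  t0 = c.((0 + 0) | a.0) + (a.0\{b} + (0 + 0)\{a,c}) + b.a.(a.0 + 0\{c}) | --a--▸ t1, --b--▸ t2, --c--▸ t3
  t1 = 0\{b} | deadlocked
  t2 = a.(a.0 + 0\{c}) | --a--▸ t4
  t3 = (0 + 0) | a.0 | --a--▸ t5
  t4 = a.0 + 0\{c} | --a--▸ t6
  t5 = (0 + 0) | 0 | deadlocked
  t6 = 0 | deadlocked
Partition-refinement fixed point:
  B0 = {s0}
  B1 = {s2}
  B2 = {s3, s4, t3, t4}
  B3 = {s1, s5, s6, t1, t5, t6}
  B4 = {t0}
  B5 = {t2}
s0 ∈ B0, t0 ∈ B4 → different blocks

P ≁ Q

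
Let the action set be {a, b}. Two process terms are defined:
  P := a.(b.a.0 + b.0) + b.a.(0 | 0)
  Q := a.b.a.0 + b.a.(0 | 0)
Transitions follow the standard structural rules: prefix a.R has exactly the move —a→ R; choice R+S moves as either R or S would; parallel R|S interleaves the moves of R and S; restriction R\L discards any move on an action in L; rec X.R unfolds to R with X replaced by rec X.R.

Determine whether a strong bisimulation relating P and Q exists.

NO

LTS(P): 6 reachable states
  s0 = a.(b.a.0 + b.0) + b.a.(0 | 0) has moves ··a··> s1, ··b··> s2
  s1 = b.a.0 + b.0 has moves ··b··> s3, ··b··> s4
  s2 = a.(0 | 0) has moves ··a··> s5
  s3 = 0 has moves ·
  s4 = a.0 has moves ··a··> s3
  s5 = 0 | 0 has moves ·
LTS(Q): 6 reachable states
  t0 = a.b.a.0 + b.a.(0 | 0) has moves ··a··> t1, ··b··> t2
  t1 = b.a.0 has moves ··b··> t3
  t2 = a.(0 | 0) has moves ··a··> t4
  t3 = a.0 has moves ··a··> t5
  t4 = 0 | 0 has moves ·
  t5 = 0 has moves ·
Partition-refinement fixed point:
  B0 = {s0}
  B1 = {s2, s4, t2, t3}
  B2 = {s3, s5, t4, t5}
  B3 = {s1}
  B4 = {t0}
  B5 = {t1}
s0 ∈ B0, t0 ∈ B4 → different blocks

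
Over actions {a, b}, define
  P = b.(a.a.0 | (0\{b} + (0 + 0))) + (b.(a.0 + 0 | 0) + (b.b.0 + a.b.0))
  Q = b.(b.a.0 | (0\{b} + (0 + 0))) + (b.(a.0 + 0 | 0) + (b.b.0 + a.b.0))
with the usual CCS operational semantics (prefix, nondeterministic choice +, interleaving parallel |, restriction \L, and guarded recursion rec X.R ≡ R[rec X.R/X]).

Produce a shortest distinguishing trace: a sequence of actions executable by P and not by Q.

Reachable graph of P (7 states):
  m0 = b.(a.a.0 | (0\{b} + (0 + 0))) + (b.(a.0 + 0 | 0) + (b.b.0 + a.b.0)) | =a=> m1, =b=> m1, =b=> m2, =b=> m3
  m1 = b.0 | =b=> m4
  m2 = a.0 + 0 | 0 | =a=> m4
  m3 = a.a.0 | (0\{b} + (0 + 0)) | =a=> m5
  m4 = 0 | ∅
  m5 = a.0 | (0\{b} + (0 + 0)) | =a=> m6
  m6 = 0 | (0\{b} + (0 + 0)) | ∅
Reachable graph of Q (7 states):
  n0 = b.(b.a.0 | (0\{b} + (0 + 0))) + (b.(a.0 + 0 | 0) + (b.b.0 + a.b.0)) | =a=> n1, =b=> n1, =b=> n2, =b=> n3
  n1 = b.0 | =b=> n4
  n2 = a.0 + 0 | 0 | =a=> n4
  n3 = b.a.0 | (0\{b} + (0 + 0)) | =b=> n5
  n4 = 0 | ∅
  n5 = a.0 | (0\{b} + (0 + 0)) | =a=> n6
  n6 = 0 | (0\{b} + (0 + 0)) | ∅
Run σ = ⟨baa⟩ on P: start {m0}
  after b @ step 1: {m1, m2, m3}
  after a @ step 2: {m4, m5}
  after a @ step 3: {m6}
  ✓ P
Run σ = ⟨baa⟩ on Q: start {n0}
  after b @ step 1: {n1, n2, n3}
  after a @ step 2: {n4}
  after a @ step 3: ∅ (Q stuck)

baa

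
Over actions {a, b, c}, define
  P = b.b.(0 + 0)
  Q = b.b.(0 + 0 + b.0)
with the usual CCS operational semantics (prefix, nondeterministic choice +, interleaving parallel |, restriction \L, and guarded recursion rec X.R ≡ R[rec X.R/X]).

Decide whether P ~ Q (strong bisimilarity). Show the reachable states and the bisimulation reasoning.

not bisimilar

Reachable graph of P (3 states):
  m0 = b.b.(0 + 0) :: ··b··> m1
  m1 = b.(0 + 0) :: ··b··> m2
  m2 = 0 + 0 :: stopped
Reachable graph of Q (4 states):
  n0 = b.b.(0 + 0 + b.0) :: ··b··> n1
  n1 = b.(0 + 0 + b.0) :: ··b··> n2
  n2 = 0 + 0 + b.0 :: ··b··> n3
  n3 = 0 :: stopped
Bisimilarity quotient blocks:
  B0 = {m0, n1}
  B1 = {m1, n2}
  B2 = {m2, n3}
  B3 = {n0}
m0 ∈ B0, n0 ∈ B3 → different blocks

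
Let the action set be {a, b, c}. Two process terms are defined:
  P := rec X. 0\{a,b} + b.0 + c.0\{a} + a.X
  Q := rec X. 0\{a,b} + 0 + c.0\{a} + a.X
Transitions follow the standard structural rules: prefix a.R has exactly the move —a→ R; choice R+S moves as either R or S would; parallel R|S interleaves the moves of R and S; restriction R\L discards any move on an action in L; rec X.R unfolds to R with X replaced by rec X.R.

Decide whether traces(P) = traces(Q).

NO — witness ⟨b⟩

LTS(P): 3 reachable states
  u0 = rec X. 0\{a,b} + b.0 + c.0\{a} + a.X → —a→ u0, —b→ u1, —c→ u2
  u1 = 0 → deadlocked
  u2 = 0\{a} → deadlocked
LTS(Q): 2 reachable states
  v0 = rec X. 0\{a,b} + 0 + c.0\{a} + a.X → —a→ v0, —c→ v1
  v1 = 0\{a} → deadlocked
Trace ⟨b⟩ through P, begin at {u0}:
  step 1 (b): {u1}
  P completes σ.
Trace ⟨b⟩ through Q, begin at {v0}:
  step 1 (b): no successor for Q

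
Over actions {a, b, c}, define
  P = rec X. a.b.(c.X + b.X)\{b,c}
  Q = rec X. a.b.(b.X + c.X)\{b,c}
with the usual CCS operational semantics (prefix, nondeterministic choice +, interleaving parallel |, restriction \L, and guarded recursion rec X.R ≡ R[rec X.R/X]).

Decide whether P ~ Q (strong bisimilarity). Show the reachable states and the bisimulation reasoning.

Reachable graph of P (3 states):
  p0 = rec X. a.b.(c.X + b.X)\{b,c} :: =a=> p1
  p1 = b.(c.(rec X. a.b.(c.X + b.X)\{b,c}) + b.(rec X. a.b.(c.X + b.X)\{b,c}))\{b,c} :: =b=> p2
  p2 = (c.(rec X. a.b.(c.X + b.X)\{b,c}) + b.(rec X. a.b.(c.X + b.X)\{b,c}))\{b,c} :: ·
Reachable graph of Q (3 states):
  q0 = rec X. a.b.(b.X + c.X)\{b,c} :: =a=> q1
  q1 = b.(b.(rec X. a.b.(b.X + c.X)\{b,c}) + c.(rec X. a.b.(b.X + c.X)\{b,c}))\{b,c} :: =b=> q2
  q2 = (b.(rec X. a.b.(b.X + c.X)\{b,c}) + c.(rec X. a.b.(b.X + c.X)\{b,c}))\{b,c} :: ·
Bisimilarity quotient blocks:
  B0 = {p0, q0}
  B1 = {p1, q1}
  B2 = {p2, q2}
p0 ∈ B0, q0 ∈ B0 → same block

YES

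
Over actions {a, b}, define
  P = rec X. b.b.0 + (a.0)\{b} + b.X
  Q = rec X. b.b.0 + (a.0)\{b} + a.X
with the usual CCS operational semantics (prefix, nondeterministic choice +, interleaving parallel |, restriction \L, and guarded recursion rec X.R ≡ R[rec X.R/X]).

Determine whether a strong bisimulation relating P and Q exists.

P's transition system — 4 states:
  s0 = rec X. b.b.0 + (a.0)\{b} + b.X | --a--▸ s1, --b--▸ s0, --b--▸ s2
  s1 = 0\{b} | deadlocked
  s2 = b.0 | --b--▸ s3
  s3 = 0 | deadlocked
Q's transition system — 4 states:
  t0 = rec X. b.b.0 + (a.0)\{b} + a.X | --a--▸ t0, --a--▸ t1, --b--▸ t2
  t1 = 0\{b} | deadlocked
  t2 = b.0 | --b--▸ t3
  t3 = 0 | deadlocked
Coarsest stable partition (strong bisimilarity classes):
  B0 = {s0}
  B1 = {s1, s3, t1, t3}
  B2 = {s2, t2}
  B3 = {t0}
s0 ∈ B0, t0 ∈ B3 → different blocks

P ≁ Q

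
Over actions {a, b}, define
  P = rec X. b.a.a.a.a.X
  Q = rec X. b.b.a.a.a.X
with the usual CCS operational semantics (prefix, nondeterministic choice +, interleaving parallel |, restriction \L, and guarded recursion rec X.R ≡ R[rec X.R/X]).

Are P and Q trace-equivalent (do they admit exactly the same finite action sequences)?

NO — witness ⟨ba⟩

P's transition system — 5 states:
  u0 = rec X. b.a.a.a.a.X → —b→ u1
  u1 = a.a.a.a.(rec X. b.a.a.a.a.X) → —a→ u2
  u2 = a.a.a.(rec X. b.a.a.a.a.X) → —a→ u3
  u3 = a.a.(rec X. b.a.a.a.a.X) → —a→ u4
  u4 = a.(rec X. b.a.a.a.a.X) → —a→ u0
Q's transition system — 5 states:
  v0 = rec X. b.b.a.a.a.X → —b→ v1
  v1 = b.a.a.a.(rec X. b.b.a.a.a.X) → —b→ v2
  v2 = a.a.a.(rec X. b.b.a.a.a.X) → —a→ v3
  v3 = a.a.(rec X. b.b.a.a.a.X) → —a→ v4
  v4 = a.(rec X. b.b.a.a.a.X) → —a→ v0
Trace ⟨ba⟩ through P, begin at {u0}:
  step 1 (b): {u1}
  step 2 (a): {u2}
  P completes σ.
Trace ⟨ba⟩ through Q, begin at {v0}:
  step 1 (b): {v1}
  step 2 (a): ∅  — Q cannot continue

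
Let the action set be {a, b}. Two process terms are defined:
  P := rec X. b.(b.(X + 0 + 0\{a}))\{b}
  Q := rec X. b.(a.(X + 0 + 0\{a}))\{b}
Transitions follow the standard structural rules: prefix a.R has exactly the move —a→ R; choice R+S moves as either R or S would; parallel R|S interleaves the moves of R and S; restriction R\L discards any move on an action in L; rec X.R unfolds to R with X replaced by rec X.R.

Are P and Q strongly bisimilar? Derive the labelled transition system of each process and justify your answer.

LTS(P): 2 reachable states
  m0 = rec X. b.(b.(X + 0 + 0\{a}))\{b} | -b-> m1
  m1 = (b.((rec X. b.(b.(X + 0 + 0\{a}))\{b}) + 0 + 0\{a}))\{b} | stopped
LTS(Q): 3 reachable states
  n0 = rec X. b.(a.(X + 0 + 0\{a}))\{b} | -b-> n1
  n1 = (a.((rec X. b.(a.(X + 0 + 0\{a}))\{b}) + 0 + 0\{a}))\{b} | -a-> n2
  n2 = ((rec X. b.(a.(X + 0 + 0\{a}))\{b}) + 0 + 0\{a})\{b} | stopped
Bisimilarity quotient blocks:
  B0 = {m0}
  B1 = {m1, n2}
  B2 = {n0}
  B3 = {n1}
m0 ∈ B0, n0 ∈ B2 → different blocks

P ≁ Q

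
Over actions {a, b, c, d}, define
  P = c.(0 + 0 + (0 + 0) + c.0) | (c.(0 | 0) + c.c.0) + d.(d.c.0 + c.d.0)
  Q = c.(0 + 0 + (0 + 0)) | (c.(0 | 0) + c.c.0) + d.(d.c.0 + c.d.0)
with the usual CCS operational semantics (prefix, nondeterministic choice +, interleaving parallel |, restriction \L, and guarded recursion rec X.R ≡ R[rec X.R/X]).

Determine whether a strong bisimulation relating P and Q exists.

P ≁ Q

Reachable graph of P (16 states):
  u0 = c.(0 + 0 + (0 + 0) + c.0) | (c.(0 | 0) + c.c.0) + d.(d.c.0 + c.d.0) | --c--▸ u1, --c--▸ u2, --c--▸ u3, --d--▸ u4
  u1 = (0 + 0 + (0 + 0) + c.0) | (c.(0 | 0) + c.c.0) | --c--▸ u5, --c--▸ u6, --c--▸ u7
  u2 = c.(0 + 0 + (0 + 0) + c.0) | (0 | 0) | --c--▸ u5
  u3 = c.(0 + 0 + (0 + 0) + c.0) | c.0 | --c--▸ u6, --c--▸ u8
  u4 = d.c.0 + c.d.0 | --c--▸ u9, --d--▸ u10
  u5 = (0 + 0 + (0 + 0) + c.0) | (0 | 0) | --c--▸ u11
  u6 = (0 + 0 + (0 + 0) + c.0) | c.0 | --c--▸ u12, --c--▸ u13
  u7 = 0 | (c.(0 | 0) + c.c.0) | --c--▸ u11, --c--▸ u13
  u8 = c.(0 + 0 + (0 + 0) + c.0) | 0 | --c--▸ u12
  u9 = d.0 | --d--▸ u14
  u10 = c.0 | --c--▸ u14
  u11 = 0 | (0 | 0) | deadlocked
  u12 = (0 + 0 + (0 + 0) + c.0) | 0 | --c--▸ u15
  u13 = 0 | c.0 | --c--▸ u15
  u14 = 0 | deadlocked
  u15 = 0 | 0 | deadlocked
Reachable graph of Q (12 states):
  v0 = c.(0 + 0 + (0 + 0)) | (c.(0 | 0) + c.c.0) + d.(d.c.0 + c.d.0) | --c--▸ v1, --c--▸ v2, --c--▸ v3, --d--▸ v4
  v1 = (0 + 0 + (0 + 0)) | (c.(0 | 0) + c.c.0) | --c--▸ v5, --c--▸ v6
  v2 = c.(0 + 0 + (0 + 0)) | (0 | 0) | --c--▸ v5
  v3 = c.(0 + 0 + (0 + 0)) | c.0 | --c--▸ v6, --c--▸ v7
  v4 = d.c.0 + c.d.0 | --c--▸ v8, --d--▸ v9
  v5 = (0 + 0 + (0 + 0)) | (0 | 0) | deadlocked
  v6 = (0 + 0 + (0 + 0)) | c.0 | --c--▸ v10
  v7 = c.(0 + 0 + (0 + 0)) | 0 | --c--▸ v10
  v8 = d.0 | --d--▸ v11
  v9 = c.0 | --c--▸ v11
  v10 = (0 + 0 + (0 + 0)) | 0 | deadlocked
  v11 = 0 | deadlocked
Bisimilarity quotient blocks:
  B0 = {u0}
  B1 = {u2, u6, u8, v3}
  B2 = {u10, u12, u13, u5, v2, v6, v7, v9}
  B3 = {u11, u14, u15, v10, v11, v5}
  B4 = {u3}
  B5 = {u1}
  B6 = {u7, v1}
  B7 = {u4, v4}
  B8 = {u9, v8}
  B9 = {v0}
u0 ∈ B0, v0 ∈ B9 → different blocks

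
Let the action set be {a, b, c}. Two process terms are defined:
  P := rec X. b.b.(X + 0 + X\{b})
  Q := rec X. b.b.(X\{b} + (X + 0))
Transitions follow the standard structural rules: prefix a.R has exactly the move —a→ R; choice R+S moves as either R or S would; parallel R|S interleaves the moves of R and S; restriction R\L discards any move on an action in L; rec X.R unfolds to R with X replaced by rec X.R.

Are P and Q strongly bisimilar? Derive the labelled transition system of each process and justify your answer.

bisimilar

Reachable graph of P (3 states):
  m0 = rec X. b.b.(X + 0 + X\{b}) | --b--▸ m1
  m1 = b.((rec X. b.b.(X + 0 + X\{b})) + 0 + (rec X. b.b.(X + 0 + X\{b}))\{b}) | --b--▸ m2
  m2 = (rec X. b.b.(X + 0 + X\{b})) + 0 + (rec X. b.b.(X + 0 + X\{b}))\{b} | --b--▸ m1
Reachable graph of Q (3 states):
  n0 = rec X. b.b.(X\{b} + (X + 0)) | --b--▸ n1
  n1 = b.((rec X. b.b.(X\{b} + (X + 0)))\{b} + ((rec X. b.b.(X\{b} + (X + 0))) + 0)) | --b--▸ n2
  n2 = (rec X. b.b.(X\{b} + (X + 0)))\{b} + ((rec X. b.b.(X\{b} + (X + 0))) + 0) | --b--▸ n1
Bisimilarity quotient blocks:
  B0 = {m0, m1, m2, n0, n1, n2}
m0 ∈ B0, n0 ∈ B0 → same block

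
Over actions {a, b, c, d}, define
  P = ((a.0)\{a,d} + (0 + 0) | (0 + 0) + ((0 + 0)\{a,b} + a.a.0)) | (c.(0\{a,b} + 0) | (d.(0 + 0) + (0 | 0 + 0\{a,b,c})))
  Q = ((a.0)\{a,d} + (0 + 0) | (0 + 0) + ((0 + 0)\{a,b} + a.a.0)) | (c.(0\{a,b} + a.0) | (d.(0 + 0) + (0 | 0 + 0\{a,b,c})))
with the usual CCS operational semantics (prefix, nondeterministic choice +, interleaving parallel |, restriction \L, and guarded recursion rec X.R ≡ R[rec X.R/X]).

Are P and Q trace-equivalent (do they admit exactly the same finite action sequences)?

NO — witness ⟨aaca⟩

P's transition system — 12 states:
  m0 = ((a.0)\{a,d} + (0 + 0) | (0 + 0) + ((0 + 0)\{a,b} + a.a.0)) | (c.(0\{a,b} + 0) | (d.(0 + 0) + (0 | 0 + 0\{a,b,c}))) has moves =a=> m1, =c=> m2, =d=> m3
  m1 = a.0 | (c.(0\{a,b} + 0) | (d.(0 + 0) + (0 | 0 + 0\{a,b,c}))) has moves =a=> m4, =c=> m5, =d=> m6
  m2 = ((a.0)\{a,d} + (0 + 0) | (0 + 0) + ((0 + 0)\{a,b} + a.a.0)) | ((0\{a,b} + 0) | (d.(0 + 0) + (0 | 0 + 0\{a,b,c}))) has moves =a=> m5, =d=> m7
  m3 = ((a.0)\{a,d} + (0 + 0) | (0 + 0) + ((0 + 0)\{a,b} + a.a.0)) | (c.(0\{a,b} + 0) | (0 + 0)) has moves =a=> m6, =c=> m7
  m4 = 0 | (c.(0\{a,b} + 0) | (d.(0 + 0) + (0 | 0 + 0\{a,b,c}))) has moves =c=> m8, =d=> m9
  m5 = a.0 | ((0\{a,b} + 0) | (d.(0 + 0) + (0 | 0 + 0\{a,b,c}))) has moves =a=> m8, =d=> m10
  m6 = a.0 | (c.(0\{a,b} + 0) | (0 + 0)) has moves =a=> m9, =c=> m10
  m7 = ((a.0)\{a,d} + (0 + 0) | (0 + 0) + ((0 + 0)\{a,b} + a.a.0)) | ((0\{a,b} + 0) | (0 + 0)) has moves =a=> m10
  m8 = 0 | ((0\{a,b} + 0) | (d.(0 + 0) + (0 | 0 + 0\{a,b,c}))) has moves =d=> m11
  m9 = 0 | (c.(0\{a,b} + 0) | (0 + 0)) has moves =c=> m11
  m10 = a.0 | ((0\{a,b} + 0) | (0 + 0)) has moves =a=> m11
  m11 = 0 | ((0\{a,b} + 0) | (0 + 0)) has moves ·
Q's transition system — 18 states:
  n0 = ((a.0)\{a,d} + (0 + 0) | (0 + 0) + ((0 + 0)\{a,b} + a.a.0)) | (c.(0\{a,b} + a.0) | (d.(0 + 0) + (0 | 0 + 0\{a,b,c}))) has moves =a=> n1, =c=> n2, =d=> n3
  n1 = a.0 | (c.(0\{a,b} + a.0) | (d.(0 + 0) + (0 | 0 + 0\{a,b,c}))) has moves =a=> n4, =c=> n5, =d=> n6
  n2 = ((a.0)\{a,d} + (0 + 0) | (0 + 0) + ((0 + 0)\{a,b} + a.a.0)) | ((0\{a,b} + a.0) | (d.(0 + 0) + (0 | 0 + 0\{a,b,c}))) has moves =a=> n5, =a=> n7, =d=> n8
  n3 = ((a.0)\{a,d} + (0 + 0) | (0 + 0) + ((0 + 0)\{a,b} + a.a.0)) | (c.(0\{a,b} + a.0) | (0 + 0)) has moves =a=> n6, =c=> n8
  n4 = 0 | (c.(0\{a,b} + a.0) | (d.(0 + 0) + (0 | 0 + 0\{a,b,c}))) has moves =c=> n9, =d=> n10
  n5 = a.0 | ((0\{a,b} + a.0) | (d.(0 + 0) + (0 | 0 + 0\{a,b,c}))) has moves =a=> n11, =a=> n9, =d=> n12
  n6 = a.0 | (c.(0\{a,b} + a.0) | (0 + 0)) has moves =a=> n10, =c=> n12
  n7 = ((a.0)\{a,d} + (0 + 0) | (0 + 0) + ((0 + 0)\{a,b} + a.a.0)) | (0 | (d.(0 + 0) + (0 | 0 + 0\{a,b,c}))) has moves =a=> n11, =d=> n13
  n8 = ((a.0)\{a,d} + (0 + 0) | (0 + 0) + ((0 + 0)\{a,b} + a.a.0)) | ((0\{a,b} + a.0) | (0 + 0)) has moves =a=> n12, =a=> n13
  n9 = 0 | ((0\{a,b} + a.0) | (d.(0 + 0) + (0 | 0 + 0\{a,b,c}))) has moves =a=> n14, =d=> n15
  n10 = 0 | (c.(0\{a,b} + a.0) | (0 + 0)) has moves =c=> n15
  n11 = a.0 | (0 | (d.(0 + 0) + (0 | 0 + 0\{a,b,c}))) has moves =a=> n14, =d=> n16
  n12 = a.0 | ((0\{a,b} + a.0) | (0 + 0)) has moves =a=> n15, =a=> n16
  n13 = ((a.0)\{a,d} + (0 + 0) | (0 + 0) + ((0 + 0)\{a,b} + a.a.0)) | (0 | (0 + 0)) has moves =a=> n16
  n14 = 0 | (0 | (d.(0 + 0) + (0 | 0 + 0\{a,b,c}))) has moves =d=> n17
  n15 = 0 | ((0\{a,b} + a.0) | (0 + 0)) has moves =a=> n17
  n16 = a.0 | (0 | (0 + 0)) has moves =a=> n17
  n17 = 0 | (0 | (0 + 0)) has moves ·
Run σ = ⟨aaca⟩ on Q: start {n0}
  after a @ step 1: {n1}
  after a @ step 2: {n4}
  after c @ step 3: {n9}
  after a @ step 4: {n14}
  Q completes σ.
Run σ = ⟨aaca⟩ on P: start {m0}
  after a @ step 1: {m1}
  after a @ step 2: {m4}
  after c @ step 3: {m8}
  after a @ step 4: ∅  — P cannot continue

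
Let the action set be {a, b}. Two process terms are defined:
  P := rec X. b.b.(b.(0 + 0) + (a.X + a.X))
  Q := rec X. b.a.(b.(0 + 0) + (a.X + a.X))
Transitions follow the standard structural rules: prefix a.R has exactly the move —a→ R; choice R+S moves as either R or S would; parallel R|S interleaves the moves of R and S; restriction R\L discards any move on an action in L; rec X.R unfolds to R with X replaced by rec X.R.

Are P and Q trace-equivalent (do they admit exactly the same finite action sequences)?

LTS(P): 4 reachable states
  u0 = rec X. b.b.(b.(0 + 0) + (a.X + a.X)) → --b--▸ u1
  u1 = b.(b.(0 + 0) + (a.(rec X. b.b.(b.(0 + 0) + (a.X + a.X))) + a.(rec X. b.b.(b.(0 + 0) + (a.X + a.X))))) → --b--▸ u2
  u2 = b.(0 + 0) + (a.(rec X. b.b.(b.(0 + 0) + (a.X + a.X))) + a.(rec X. b.b.(b.(0 + 0) + (a.X + a.X)))) → --a--▸ u0, --b--▸ u3
  u3 = 0 + 0 → (no moves)
LTS(Q): 4 reachable states
  v0 = rec X. b.a.(b.(0 + 0) + (a.X + a.X)) → --b--▸ v1
  v1 = a.(b.(0 + 0) + (a.(rec X. b.a.(b.(0 + 0) + (a.X + a.X))) + a.(rec X. b.a.(b.(0 + 0) + (a.X + a.X))))) → --a--▸ v2
  v2 = b.(0 + 0) + (a.(rec X. b.a.(b.(0 + 0) + (a.X + a.X))) + a.(rec X. b.a.(b.(0 + 0) + (a.X + a.X)))) → --a--▸ v0, --b--▸ v3
  v3 = 0 + 0 → (no moves)
Run σ = ⟨bb⟩ on P: start {u0}
  after b @ step 1: {u1}
  after b @ step 2: {u2}
  P completes σ.
Run σ = ⟨bb⟩ on Q: start {v0}
  after b @ step 1: {v1}
  after b @ step 2: ∅ (Q stuck)

traces(P) ≠ traces(Q) — witness ⟨bb⟩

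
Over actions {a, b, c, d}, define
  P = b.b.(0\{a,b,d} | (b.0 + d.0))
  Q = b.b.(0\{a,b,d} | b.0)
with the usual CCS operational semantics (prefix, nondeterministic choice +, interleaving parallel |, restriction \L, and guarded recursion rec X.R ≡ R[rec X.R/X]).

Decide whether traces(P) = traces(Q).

Reachable graph of P (4 states):
  p0 = b.b.(0\{a,b,d} | (b.0 + d.0)) → --b--▸ p1
  p1 = b.(0\{a,b,d} | (b.0 + d.0)) → --b--▸ p2
  p2 = 0\{a,b,d} | (b.0 + d.0) → --b--▸ p3, --d--▸ p3
  p3 = 0\{a,b,d} | 0 → stopped
Reachable graph of Q (4 states):
  q0 = b.b.(0\{a,b,d} | b.0) → --b--▸ q1
  q1 = b.(0\{a,b,d} | b.0) → --b--▸ q2
  q2 = 0\{a,b,d} | b.0 → --b--▸ q3
  q3 = 0\{a,b,d} | 0 → stopped
Trace ⟨bbd⟩ through P, begin at {p0}:
  after b @ step 1: {p1}
  after b @ step 2: {p2}
  after d @ step 3: {p3}
  ✓ P
Trace ⟨bbd⟩ through Q, begin at {q0}:
  after b @ step 1: {q1}
  after b @ step 2: {q2}
  after d @ step 3: ∅ (Q stuck)

trace-distinct — witness ⟨bbd⟩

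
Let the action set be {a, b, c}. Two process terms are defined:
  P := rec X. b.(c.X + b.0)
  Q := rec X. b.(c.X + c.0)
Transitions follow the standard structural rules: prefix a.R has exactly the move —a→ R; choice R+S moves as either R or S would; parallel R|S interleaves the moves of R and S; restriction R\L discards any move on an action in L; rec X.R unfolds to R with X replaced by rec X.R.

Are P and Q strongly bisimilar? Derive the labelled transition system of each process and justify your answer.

Reachable graph of P (3 states):
  m0 = rec X. b.(c.X + b.0) | —b→ m1
  m1 = c.(rec X. b.(c.X + b.0)) + b.0 | —b→ m2, —c→ m0
  m2 = 0 | stopped
Reachable graph of Q (3 states):
  n0 = rec X. b.(c.X + c.0) | —b→ n1
  n1 = c.(rec X. b.(c.X + c.0)) + c.0 | —c→ n0, —c→ n2
  n2 = 0 | stopped
Bisimilarity quotient blocks:
  B0 = {m0}
  B1 = {m1}
  B2 = {m2, n2}
  B3 = {n0}
  B4 = {n1}
m0 ∈ B0, n0 ∈ B3 → different blocks

P ≁ Q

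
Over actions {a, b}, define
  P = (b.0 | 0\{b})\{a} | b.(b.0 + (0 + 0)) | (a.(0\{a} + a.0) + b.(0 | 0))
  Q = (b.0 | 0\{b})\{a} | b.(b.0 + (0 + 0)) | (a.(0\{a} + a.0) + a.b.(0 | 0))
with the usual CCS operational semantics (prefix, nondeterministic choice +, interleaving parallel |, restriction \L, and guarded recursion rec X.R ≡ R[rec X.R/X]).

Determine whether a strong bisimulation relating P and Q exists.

P ≁ Q

Reachable graph of P (24 states):
  p0 = (b.0 | 0\{b})\{a} | b.(b.0 + (0 + 0)) | (a.(0\{a} + a.0) + b.(0 | 0)) has moves --a--▸ p1, --b--▸ p2, --b--▸ p3, --b--▸ p4
  p1 = (b.0 | 0\{b})\{a} | b.(b.0 + (0 + 0)) | (0\{a} + a.0) has moves --a--▸ p5, --b--▸ p6, --b--▸ p7
  p2 = (0 | 0\{b})\{a} | b.(b.0 + (0 + 0)) | (a.(0\{a} + a.0) + b.(0 | 0)) has moves --a--▸ p6, --b--▸ p8, --b--▸ p9
  p3 = (b.0 | 0\{b})\{a} | (b.0 + (0 + 0)) | (a.(0\{a} + a.0) + b.(0 | 0)) has moves --a--▸ p7, --b--▸ p10, --b--▸ p11, --b--▸ p8
  p4 = (b.0 | 0\{b})\{a} | b.(b.0 + (0 + 0)) | (0 | 0) has moves --b--▸ p10, --b--▸ p9
  p5 = (b.0 | 0\{b})\{a} | b.(b.0 + (0 + 0)) | 0 has moves --b--▸ p12, --b--▸ p13
  p6 = (0 | 0\{b})\{a} | b.(b.0 + (0 + 0)) | (0\{a} + a.0) has moves --a--▸ p12, --b--▸ p14
  p7 = (b.0 | 0\{b})\{a} | (b.0 + (0 + 0)) | (0\{a} + a.0) has moves --a--▸ p13, --b--▸ p14, --b--▸ p15
  p8 = (0 | 0\{b})\{a} | (b.0 + (0 + 0)) | (a.(0\{a} + a.0) + b.(0 | 0)) has moves --a--▸ p14, --b--▸ p16, --b--▸ p17
  p9 = (0 | 0\{b})\{a} | b.(b.0 + (0 + 0)) | (0 | 0) has moves --b--▸ p16
  p10 = (b.0 | 0\{b})\{a} | (b.0 + (0 + 0)) | (0 | 0) has moves --b--▸ p16, --b--▸ p18
  p11 = (b.0 | 0\{b})\{a} | 0 | (a.(0\{a} + a.0) + b.(0 | 0)) has moves --a--▸ p15, --b--▸ p17, --b--▸ p18
  p12 = (0 | 0\{b})\{a} | b.(b.0 + (0 + 0)) | 0 has moves --b--▸ p19
  p13 = (b.0 | 0\{b})\{a} | (b.0 + (0 + 0)) | 0 has moves --b--▸ p19, --b--▸ p20
  p14 = (0 | 0\{b})\{a} | (b.0 + (0 + 0)) | (0\{a} + a.0) has moves --a--▸ p19, --b--▸ p21
  p15 = (b.0 | 0\{b})\{a} | 0 | (0\{a} + a.0) has moves --a--▸ p20, --b--▸ p21
  p16 = (0 | 0\{b})\{a} | (b.0 + (0 + 0)) | (0 | 0) has moves --b--▸ p22
  p17 = (0 | 0\{b})\{a} | 0 | (a.(0\{a} + a.0) + b.(0 | 0)) has moves --a--▸ p21, --b--▸ p22
  p18 = (b.0 | 0\{b})\{a} | 0 | (0 | 0) has moves --b--▸ p22
  p19 = (0 | 0\{b})\{a} | (b.0 + (0 + 0)) | 0 has moves --b--▸ p23
  p20 = (b.0 | 0\{b})\{a} | 0 | 0 has moves --b--▸ p23
  p21 = (0 | 0\{b})\{a} | 0 | (0\{a} + a.0) has moves --a--▸ p23
  p22 = (0 | 0\{b})\{a} | 0 | (0 | 0) has moves deadlocked
  p23 = (0 | 0\{b})\{a} | 0 | 0 has moves deadlocked
Reachable graph of Q (30 states):
  q0 = (b.0 | 0\{b})\{a} | b.(b.0 + (0 + 0)) | (a.(0\{a} + a.0) + a.b.(0 | 0)) has moves --a--▸ q1, --a--▸ q2, --b--▸ q3, --b--▸ q4
  q1 = (b.0 | 0\{b})\{a} | b.(b.0 + (0 + 0)) | (0\{a} + a.0) has moves --a--▸ q5, --b--▸ q6, --b--▸ q7
  q2 = (b.0 | 0\{b})\{a} | b.(b.0 + (0 + 0)) | b.(0 | 0) has moves --b--▸ q10, --b--▸ q8, --b--▸ q9
  q3 = (0 | 0\{b})\{a} | b.(b.0 + (0 + 0)) | (a.(0\{a} + a.0) + a.b.(0 | 0)) has moves --a--▸ q6, --a--▸ q8, --b--▸ q11
  q4 = (b.0 | 0\{b})\{a} | (b.0 + (0 + 0)) | (a.(0\{a} + a.0) + a.b.(0 | 0)) has moves --a--▸ q7, --a--▸ q9, --b--▸ q11, --b--▸ q12
  q5 = (b.0 | 0\{b})\{a} | b.(b.0 + (0 + 0)) | 0 has moves --b--▸ q13, --b--▸ q14
  q6 = (0 | 0\{b})\{a} | b.(b.0 + (0 + 0)) | (0\{a} + a.0) has moves --a--▸ q13, --b--▸ q15
  q7 = (b.0 | 0\{b})\{a} | (b.0 + (0 + 0)) | (0\{a} + a.0) has moves --a--▸ q14, --b--▸ q15, --b--▸ q16
  q8 = (0 | 0\{b})\{a} | b.(b.0 + (0 + 0)) | b.(0 | 0) has moves --b--▸ q17, --b--▸ q18
  q9 = (b.0 | 0\{b})\{a} | (b.0 + (0 + 0)) | b.(0 | 0) has moves --b--▸ q17, --b--▸ q19, --b--▸ q20
  q10 = (b.0 | 0\{b})\{a} | b.(b.0 + (0 + 0)) | (0 | 0) has moves --b--▸ q18, --b--▸ q19
  q11 = (0 | 0\{b})\{a} | (b.0 + (0 + 0)) | (a.(0\{a} + a.0) + a.b.(0 | 0)) has moves --a--▸ q15, --a--▸ q17, --b--▸ q21
  q12 = (b.0 | 0\{b})\{a} | 0 | (a.(0\{a} + a.0) + a.b.(0 | 0)) has moves --a--▸ q16, --a--▸ q20, --b--▸ q21
  q13 = (0 | 0\{b})\{a} | b.(b.0 + (0 + 0)) | 0 has moves --b--▸ q22
  q14 = (b.0 | 0\{b})\{a} | (b.0 + (0 + 0)) | 0 has moves --b--▸ q22, --b--▸ q23
  q15 = (0 | 0\{b})\{a} | (b.0 + (0 + 0)) | (0\{a} + a.0) has moves --a--▸ q22, --b--▸ q24
  q16 = (b.0 | 0\{b})\{a} | 0 | (0\{a} + a.0) has moves --a--▸ q23, --b--▸ q24
  q17 = (0 | 0\{b})\{a} | (b.0 + (0 + 0)) | b.(0 | 0) has moves --b--▸ q25, --b--▸ q26
  q18 = (0 | 0\{b})\{a} | b.(b.0 + (0 + 0)) | (0 | 0) has moves --b--▸ q25
  q19 = (b.0 | 0\{b})\{a} | (b.0 + (0 + 0)) | (0 | 0) has moves --b--▸ q25, --b--▸ q27
  q20 = (b.0 | 0\{b})\{a} | 0 | b.(0 | 0) has moves --b--▸ q26, --b--▸ q27
  q21 = (0 | 0\{b})\{a} | 0 | (a.(0\{a} + a.0) + a.b.(0 | 0)) has moves --a--▸ q24, --a--▸ q26
  q22 = (0 | 0\{b})\{a} | (b.0 + (0 + 0)) | 0 has moves --b--▸ q28
  q23 = (b.0 | 0\{b})\{a} | 0 | 0 has moves --b--▸ q28
  q24 = (0 | 0\{b})\{a} | 0 | (0\{a} + a.0) has moves --a--▸ q28
  q25 = (0 | 0\{b})\{a} | (b.0 + (0 + 0)) | (0 | 0) has moves --b--▸ q29
  q26 = (0 | 0\{b})\{a} | 0 | b.(0 | 0) has moves --b--▸ q29
  q27 = (b.0 | 0\{b})\{a} | 0 | (0 | 0) has moves --b--▸ q29
  q28 = (0 | 0\{b})\{a} | 0 | 0 has moves deadlocked
  q29 = (0 | 0\{b})\{a} | 0 | (0 | 0) has moves deadlocked
Partition-refinement fixed point:
  B0 = {p0}
  B1 = {p4, p5, q10, q5, q8, q9}
  B2 = {p10, p12, p13, p9, q13, q14, q17, q18, q19, q20}
  B3 = {p16, p18, p19, p20, q22, q23, q25, q26, q27}
  B4 = {p22, p23, q28, q29}
  B5 = {p2, p3}
  B6 = {p11, p8}
  B7 = {p14, p15, q15, q16}
  B8 = {p21, q24}
  B9 = {p17}
  B10 = {p6, p7, q6, q7}
  B11 = {p1, q1}
  B12 = {q0}
  B13 = {q3, q4}
  B14 = {q11, q12}
  B15 = {q21}
  B16 = {q2}
p0 ∈ B0, q0 ∈ B12 → different blocks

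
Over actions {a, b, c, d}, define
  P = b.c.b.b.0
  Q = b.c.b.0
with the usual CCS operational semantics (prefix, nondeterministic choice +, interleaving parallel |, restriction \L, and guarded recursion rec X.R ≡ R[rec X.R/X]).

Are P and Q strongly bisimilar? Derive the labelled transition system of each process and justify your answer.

NO

LTS(P): 5 reachable states
  u0 = b.c.b.b.0 ⊢ —b→ u1
  u1 = c.b.b.0 ⊢ —c→ u2
  u2 = b.b.0 ⊢ —b→ u3
  u3 = b.0 ⊢ —b→ u4
  u4 = 0 ⊢ stopped
LTS(Q): 4 reachable states
  v0 = b.c.b.0 ⊢ —b→ v1
  v1 = c.b.0 ⊢ —c→ v2
  v2 = b.0 ⊢ —b→ v3
  v3 = 0 ⊢ stopped
Coarsest stable partition (strong bisimilarity classes):
  B0 = {u0}
  B1 = {u1}
  B2 = {u2}
  B3 = {u3, v2}
  B4 = {u4, v3}
  B5 = {v0}
  B6 = {v1}
u0 ∈ B0, v0 ∈ B5 → different blocks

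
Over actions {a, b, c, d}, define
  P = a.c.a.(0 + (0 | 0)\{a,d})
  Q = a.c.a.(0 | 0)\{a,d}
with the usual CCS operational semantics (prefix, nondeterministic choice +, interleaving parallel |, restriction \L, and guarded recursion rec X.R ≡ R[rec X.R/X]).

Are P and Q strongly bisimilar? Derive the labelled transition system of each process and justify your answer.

Reachable graph of P (4 states):
  p0 = a.c.a.(0 + (0 | 0)\{a,d}) ⊢ --a--▸ p1
  p1 = c.a.(0 + (0 | 0)\{a,d}) ⊢ --c--▸ p2
  p2 = a.(0 + (0 | 0)\{a,d}) ⊢ --a--▸ p3
  p3 = 0 + (0 | 0)\{a,d} ⊢ (no moves)
Reachable graph of Q (4 states):
  q0 = a.c.a.(0 | 0)\{a,d} ⊢ --a--▸ q1
  q1 = c.a.(0 | 0)\{a,d} ⊢ --c--▸ q2
  q2 = a.(0 | 0)\{a,d} ⊢ --a--▸ q3
  q3 = (0 | 0)\{a,d} ⊢ (no moves)
Partition-refinement fixed point:
  B0 = {p0, q0}
  B1 = {p1, q1}
  B2 = {p2, q2}
  B3 = {p3, q3}
p0 ∈ B0, q0 ∈ B0 → same block

YES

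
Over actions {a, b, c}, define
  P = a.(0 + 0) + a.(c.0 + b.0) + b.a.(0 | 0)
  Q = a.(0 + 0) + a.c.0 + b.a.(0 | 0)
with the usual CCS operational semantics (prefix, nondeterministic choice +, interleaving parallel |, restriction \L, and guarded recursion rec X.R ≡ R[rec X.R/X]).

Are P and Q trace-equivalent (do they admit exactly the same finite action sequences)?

P's transition system — 6 states:
  s0 = a.(0 + 0) + a.(c.0 + b.0) + b.a.(0 | 0) | =a=> s1, =a=> s2, =b=> s3
  s1 = 0 + 0 | ·
  s2 = c.0 + b.0 | =b=> s4, =c=> s4
  s3 = a.(0 | 0) | =a=> s5
  s4 = 0 | ·
  s5 = 0 | 0 | ·
Q's transition system — 6 states:
  t0 = a.(0 + 0) + a.c.0 + b.a.(0 | 0) | =a=> t1, =a=> t2, =b=> t3
  t1 = 0 + 0 | ·
  t2 = c.0 | =c=> t4
  t3 = a.(0 | 0) | =a=> t5
  t4 = 0 | ·
  t5 = 0 | 0 | ·
Trace ⟨ab⟩ through P, begin at {s0}:
  step 1 (a): {s1, s2}
  step 2 (b): {s4}
  P completes σ.
Trace ⟨ab⟩ through Q, begin at {t0}:
  step 1 (a): {t1, t2}
  step 2 (b): ∅  — Q cannot continue

trace-distinct — witness ⟨ab⟩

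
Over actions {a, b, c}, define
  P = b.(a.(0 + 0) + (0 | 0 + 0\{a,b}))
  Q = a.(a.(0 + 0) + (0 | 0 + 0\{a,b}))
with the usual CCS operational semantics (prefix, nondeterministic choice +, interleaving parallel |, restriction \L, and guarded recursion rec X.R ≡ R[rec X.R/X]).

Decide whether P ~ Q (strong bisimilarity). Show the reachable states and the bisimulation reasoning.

NO

P's transition system — 3 states:
  m0 = b.(a.(0 + 0) + (0 | 0 + 0\{a,b})) → -b-> m1
  m1 = a.(0 + 0) + (0 | 0 + 0\{a,b}) → -a-> m2
  m2 = 0 + 0 → (no moves)
Q's transition system — 3 states:
  n0 = a.(a.(0 + 0) + (0 | 0 + 0\{a,b})) → -a-> n1
  n1 = a.(0 + 0) + (0 | 0 + 0\{a,b}) → -a-> n2
  n2 = 0 + 0 → (no moves)
Bisimilarity quotient blocks:
  B0 = {m0}
  B1 = {m1, n1}
  B2 = {m2, n2}
  B3 = {n0}
m0 ∈ B0, n0 ∈ B3 → different blocks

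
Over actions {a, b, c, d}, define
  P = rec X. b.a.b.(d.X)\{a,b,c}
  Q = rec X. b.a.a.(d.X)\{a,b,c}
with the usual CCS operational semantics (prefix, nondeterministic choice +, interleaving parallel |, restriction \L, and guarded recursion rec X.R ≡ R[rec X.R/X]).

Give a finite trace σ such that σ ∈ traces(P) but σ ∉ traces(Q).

bab

LTS(P): 5 reachable states
  p0 = rec X. b.a.b.(d.X)\{a,b,c} has moves —b→ p1
  p1 = a.b.(d.(rec X. b.a.b.(d.X)\{a,b,c}))\{a,b,c} has moves —a→ p2
  p2 = b.(d.(rec X. b.a.b.(d.X)\{a,b,c}))\{a,b,c} has moves —b→ p3
  p3 = (d.(rec X. b.a.b.(d.X)\{a,b,c}))\{a,b,c} has moves —d→ p4
  p4 = (rec X. b.a.b.(d.X)\{a,b,c})\{a,b,c} has moves ·
LTS(Q): 5 reachable states
  q0 = rec X. b.a.a.(d.X)\{a,b,c} has moves —b→ q1
  q1 = a.a.(d.(rec X. b.a.a.(d.X)\{a,b,c}))\{a,b,c} has moves —a→ q2
  q2 = a.(d.(rec X. b.a.a.(d.X)\{a,b,c}))\{a,b,c} has moves —a→ q3
  q3 = (d.(rec X. b.a.a.(d.X)\{a,b,c}))\{a,b,c} has moves —d→ q4
  q4 = (rec X. b.a.a.(d.X)\{a,b,c})\{a,b,c} has moves ·
Executing bab from P (initial set {p0}):
  step 1 (b): {p1}
  step 2 (a): {p2}
  step 3 (b): {p3}
  ✓ P
Executing bab from Q (initial set {q0}):
  step 1 (b): {q1}
  step 2 (a): {q2}
  step 3 (b): ∅ (Q stuck)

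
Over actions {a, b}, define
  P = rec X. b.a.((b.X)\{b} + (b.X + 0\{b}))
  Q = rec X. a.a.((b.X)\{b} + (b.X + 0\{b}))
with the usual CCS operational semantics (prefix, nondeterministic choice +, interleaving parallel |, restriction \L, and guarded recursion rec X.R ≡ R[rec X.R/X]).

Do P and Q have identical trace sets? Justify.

LTS(P): 3 reachable states
  s0 = rec X. b.a.((b.X)\{b} + (b.X + 0\{b})) → =b=> s1
  s1 = a.((b.(rec X. b.a.((b.X)\{b} + (b.X + 0\{b}))))\{b} + (b.(rec X. b.a.((b.X)\{b} + (b.X + 0\{b}))) + 0\{b})) → =a=> s2
  s2 = (b.(rec X. b.a.((b.X)\{b} + (b.X + 0\{b}))))\{b} + (b.(rec X. b.a.((b.X)\{b} + (b.X + 0\{b}))) + 0\{b}) → =b=> s0
LTS(Q): 3 reachable states
  t0 = rec X. a.a.((b.X)\{b} + (b.X + 0\{b})) → =a=> t1
  t1 = a.((b.(rec X. a.a.((b.X)\{b} + (b.X + 0\{b}))))\{b} + (b.(rec X. a.a.((b.X)\{b} + (b.X + 0\{b}))) + 0\{b})) → =a=> t2
  t2 = (b.(rec X. a.a.((b.X)\{b} + (b.X + 0\{b}))))\{b} + (b.(rec X. a.a.((b.X)\{b} + (b.X + 0\{b}))) + 0\{b}) → =b=> t0
Executing b from P (initial set {s0}):
  [1] b ⇒ {s1}
  ✓ P
Executing b from Q (initial set {t0}):
  [1] b ⇒ no successor for Q

traces(P) ≠ traces(Q) — witness ⟨b⟩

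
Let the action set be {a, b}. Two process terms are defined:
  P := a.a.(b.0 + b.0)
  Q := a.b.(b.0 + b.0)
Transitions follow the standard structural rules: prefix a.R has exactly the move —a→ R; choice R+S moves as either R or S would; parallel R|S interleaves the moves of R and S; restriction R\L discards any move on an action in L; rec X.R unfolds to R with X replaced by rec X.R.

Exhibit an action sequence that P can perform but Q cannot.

LTS(P): 4 reachable states
  u0 = a.a.(b.0 + b.0) :: -a-> u1
  u1 = a.(b.0 + b.0) :: -a-> u2
  u2 = b.0 + b.0 :: -b-> u3
  u3 = 0 :: (no moves)
LTS(Q): 4 reachable states
  v0 = a.b.(b.0 + b.0) :: -a-> v1
  v1 = b.(b.0 + b.0) :: -b-> v2
  v2 = b.0 + b.0 :: -b-> v3
  v3 = 0 :: (no moves)
Executing aa from P (initial set {u0}):
  step 1 (a): {u1}
  step 2 (a): {u2}
  ✓ P
Executing aa from Q (initial set {v0}):
  step 1 (a): {v1}
  step 2 (a): ∅ (Q stuck)

aa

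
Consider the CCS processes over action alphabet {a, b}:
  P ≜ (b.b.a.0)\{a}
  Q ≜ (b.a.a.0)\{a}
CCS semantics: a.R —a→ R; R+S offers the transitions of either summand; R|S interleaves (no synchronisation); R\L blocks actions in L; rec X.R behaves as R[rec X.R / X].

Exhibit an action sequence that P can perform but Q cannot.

P's transition system — 3 states:
  u0 = (b.b.a.0)\{a} → -b-> u1
  u1 = (b.a.0)\{a} → -b-> u2
  u2 = (a.0)\{a} → stopped
Q's transition system — 2 states:
  v0 = (b.a.a.0)\{a} → -b-> v1
  v1 = (a.a.0)\{a} → stopped
Run σ = ⟨bb⟩ on P: start {u0}
  after b @ step 1: {u1}
  after b @ step 2: {u2}
  — P admits the full trace.
Run σ = ⟨bb⟩ on Q: start {v0}
  after b @ step 1: {v1}
  after b @ step 2: no successor for Q

bb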